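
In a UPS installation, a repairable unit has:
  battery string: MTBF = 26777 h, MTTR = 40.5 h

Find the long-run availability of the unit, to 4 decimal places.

0.9985

A(battery string) = MTBF/(MTBF+MTTR) = 26777/(26777+40.5) = 0.9985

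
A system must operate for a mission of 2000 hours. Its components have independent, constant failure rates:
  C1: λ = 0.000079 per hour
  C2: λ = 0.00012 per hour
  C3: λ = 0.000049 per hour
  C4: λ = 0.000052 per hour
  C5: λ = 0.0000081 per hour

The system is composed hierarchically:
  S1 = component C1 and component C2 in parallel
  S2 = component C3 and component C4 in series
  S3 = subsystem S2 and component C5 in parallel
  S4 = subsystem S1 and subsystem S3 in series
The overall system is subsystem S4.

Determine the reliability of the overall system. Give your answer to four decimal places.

R(C1) = exp(−0.000079 × 2000) = 0.853850
R(C2) = exp(−0.00012 × 2000) = 0.786628
R(C3) = exp(−0.000049 × 2000) = 0.906649
R(C4) = exp(−0.000052 × 2000) = 0.901225
R(C5) = exp(−0.0000081 × 2000) = 0.983931
Parallel (C1 and C2): 1 − (1 − 0.853850)(1 − 0.786628) = 0.968816
Series (C3 and C4): 0.906649 × 0.901225 = 0.817095
Parallel ([0.817095] and C5): 1 − (1 − 0.817095)(1 − 0.983931) = 0.997061
Series ([0.968816] and [0.997061]): 0.968816 × 0.997061 = 0.9660

0.9660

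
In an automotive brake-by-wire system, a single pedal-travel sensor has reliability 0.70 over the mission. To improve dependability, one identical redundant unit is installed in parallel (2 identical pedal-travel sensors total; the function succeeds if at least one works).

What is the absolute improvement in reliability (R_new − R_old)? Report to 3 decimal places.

R_before = 0.70
R_after = 1 − (1 − 0.70)^2 = 0.910
ΔR = 0.910 − 0.70 = 0.210

0.210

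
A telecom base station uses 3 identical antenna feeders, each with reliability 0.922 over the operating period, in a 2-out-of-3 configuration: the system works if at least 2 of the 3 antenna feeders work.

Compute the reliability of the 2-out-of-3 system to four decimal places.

R = Σ_{i=2}^{3} C(3,i) p^i (1−p)^{3−i} with p = 0.922
C(3,2)·0.922^2·0.078^1 = 0.198920
C(3,3)·0.922^3·0.078^0 = 0.783777
Sum = 0.9827

0.9827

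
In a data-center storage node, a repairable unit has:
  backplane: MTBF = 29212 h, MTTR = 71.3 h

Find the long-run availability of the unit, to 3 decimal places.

0.998

A(backplane) = MTBF/(MTBF+MTTR) = 29212/(29212+71.3) = 0.998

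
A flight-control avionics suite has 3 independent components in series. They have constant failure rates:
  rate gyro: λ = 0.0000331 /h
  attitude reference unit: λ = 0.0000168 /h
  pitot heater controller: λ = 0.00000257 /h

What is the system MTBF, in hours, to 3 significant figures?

Series of exponential components: λ_sys = Σ λ_i
λ_sys = 0.0000331 + 0.0000168 + 0.00000257 = 5.2470e-05 /h
MTBF = 1 / λ_sys = 19100 h

19100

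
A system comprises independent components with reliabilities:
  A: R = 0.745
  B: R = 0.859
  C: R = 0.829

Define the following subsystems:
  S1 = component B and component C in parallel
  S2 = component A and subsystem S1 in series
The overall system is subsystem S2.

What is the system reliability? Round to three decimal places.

0.727

Parallel (B and C): 1 − (1 − 0.85900)(1 − 0.82900) = 0.97589
Series (A and [0.97589]): 0.74500 × 0.97589 = 0.727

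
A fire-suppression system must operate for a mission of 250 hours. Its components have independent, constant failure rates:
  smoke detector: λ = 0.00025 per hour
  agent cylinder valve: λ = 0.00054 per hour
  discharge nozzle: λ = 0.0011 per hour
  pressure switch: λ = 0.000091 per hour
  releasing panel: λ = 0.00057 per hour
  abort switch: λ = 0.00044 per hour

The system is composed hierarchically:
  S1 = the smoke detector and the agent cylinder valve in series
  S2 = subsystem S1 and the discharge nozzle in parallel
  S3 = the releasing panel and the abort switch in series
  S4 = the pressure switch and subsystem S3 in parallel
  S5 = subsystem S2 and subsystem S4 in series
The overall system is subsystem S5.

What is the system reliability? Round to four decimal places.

R(smoke detector) = exp(−0.00025 × 250) = 0.939413
R(agent cylinder valve) = exp(−0.00054 × 250) = 0.873716
R(discharge nozzle) = exp(−0.0011 × 250) = 0.759572
R(pressure switch) = exp(−0.000091 × 250) = 0.977507
R(releasing panel) = exp(−0.00057 × 250) = 0.867188
R(abort switch) = exp(−0.00044 × 250) = 0.895834
Series (smoke detector and agent cylinder valve): 0.939413 × 0.873716 = 0.820780
Parallel ([0.820780] and discharge nozzle): 1 − (1 − 0.820780)(1 − 0.759572) = 0.956910
Series (releasing panel and abort switch): 0.867188 × 0.895834 = 0.776856
Parallel (pressure switch and [0.776856]): 1 − (1 − 0.977507)(1 − 0.776856) = 0.994981
Series ([0.956910] and [0.994981]): 0.956910 × 0.994981 = 0.9521

0.9521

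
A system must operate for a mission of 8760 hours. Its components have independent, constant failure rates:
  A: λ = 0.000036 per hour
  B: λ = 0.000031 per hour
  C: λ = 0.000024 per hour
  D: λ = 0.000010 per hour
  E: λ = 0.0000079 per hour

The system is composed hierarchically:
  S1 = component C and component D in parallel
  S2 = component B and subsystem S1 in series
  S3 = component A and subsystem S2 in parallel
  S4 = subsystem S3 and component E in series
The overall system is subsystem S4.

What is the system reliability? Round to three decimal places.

0.870

R(A) = exp(−0.000036 × 8760) = 0.72953
R(B) = exp(−0.000031 × 8760) = 0.76219
R(C) = exp(−0.000024 × 8760) = 0.81039
R(D) = exp(−0.000010 × 8760) = 0.91613
R(E) = exp(−0.0000079 × 8760) = 0.93314
Parallel (C and D): 1 − (1 − 0.81039)(1 − 0.91613) = 0.98410
Series (B and [0.98410]): 0.76219 × 0.98410 = 0.75007
Parallel (A and [0.75007]): 1 − (1 − 0.72953)(1 − 0.75007) = 0.93240
Series ([0.93240] and E): 0.93240 × 0.93314 = 0.870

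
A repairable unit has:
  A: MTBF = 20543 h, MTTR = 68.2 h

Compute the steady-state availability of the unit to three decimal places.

0.997

A(A) = MTBF/(MTBF+MTTR) = 20543/(20543+68.2) = 0.997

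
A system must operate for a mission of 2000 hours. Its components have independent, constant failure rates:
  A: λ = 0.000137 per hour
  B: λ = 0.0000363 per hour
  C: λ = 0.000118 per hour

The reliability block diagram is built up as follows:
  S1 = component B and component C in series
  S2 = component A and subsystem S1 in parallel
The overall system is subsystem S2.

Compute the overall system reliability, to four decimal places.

0.9364

R(A) = exp(−0.000137 × 2000) = 0.760332
R(B) = exp(−0.0000363 × 2000) = 0.929973
R(C) = exp(−0.000118 × 2000) = 0.789781
Series (B and C): 0.929973 × 0.789781 = 0.734475
Parallel (A and [0.734475]): 1 − (1 − 0.760332)(1 − 0.734475) = 0.9364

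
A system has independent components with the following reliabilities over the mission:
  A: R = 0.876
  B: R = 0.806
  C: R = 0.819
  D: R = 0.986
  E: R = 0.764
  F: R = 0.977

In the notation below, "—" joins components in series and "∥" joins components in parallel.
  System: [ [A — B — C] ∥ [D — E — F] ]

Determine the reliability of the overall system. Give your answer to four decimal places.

0.8887

Series (A, B, and C): 0.876000 × 0.806000 × 0.819000 = 0.578260
Series (D, E, and F): 0.986000 × 0.764000 × 0.977000 = 0.735978
Parallel ([0.578260] and [0.735978]): 1 − (1 − 0.578260)(1 − 0.735978) = 0.8887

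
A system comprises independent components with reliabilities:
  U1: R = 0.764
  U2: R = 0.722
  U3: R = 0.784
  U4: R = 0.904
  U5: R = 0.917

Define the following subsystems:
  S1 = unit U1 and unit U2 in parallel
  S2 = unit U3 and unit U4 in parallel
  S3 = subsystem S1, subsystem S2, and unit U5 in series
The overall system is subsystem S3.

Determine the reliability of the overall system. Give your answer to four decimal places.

Parallel (U1 and U2): 1 − (1 − 0.764000)(1 − 0.722000) = 0.934392
Parallel (U3 and U4): 1 − (1 − 0.784000)(1 − 0.904000) = 0.979264
Series ([0.934392], [0.979264], and U5): 0.934392 × 0.979264 × 0.917000 = 0.8391

0.8391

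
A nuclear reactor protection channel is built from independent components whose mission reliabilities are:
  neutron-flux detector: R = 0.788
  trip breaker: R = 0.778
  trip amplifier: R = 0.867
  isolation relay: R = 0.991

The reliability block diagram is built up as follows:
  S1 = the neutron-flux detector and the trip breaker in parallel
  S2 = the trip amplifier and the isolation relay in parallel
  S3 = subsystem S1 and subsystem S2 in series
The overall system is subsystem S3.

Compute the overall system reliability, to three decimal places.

Parallel (neutron-flux detector and trip breaker): 1 − (1 − 0.78800)(1 − 0.77800) = 0.95294
Parallel (trip amplifier and isolation relay): 1 − (1 − 0.86700)(1 − 0.99100) = 0.99880
Series ([0.95294] and [0.99880]): 0.95294 × 0.99880 = 0.952

0.952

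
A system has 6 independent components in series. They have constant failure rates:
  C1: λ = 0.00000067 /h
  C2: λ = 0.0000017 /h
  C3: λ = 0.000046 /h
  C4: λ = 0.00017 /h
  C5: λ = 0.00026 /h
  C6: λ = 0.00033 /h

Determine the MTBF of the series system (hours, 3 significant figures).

1240

Series of exponential components: λ_sys = Σ λ_i
λ_sys = 0.00000067 + 0.0000017 + 0.000046 + 0.00017 + 0.00026 + 0.00033 = 8.0837e-04 /h
MTBF = 1 / λ_sys = 1240 h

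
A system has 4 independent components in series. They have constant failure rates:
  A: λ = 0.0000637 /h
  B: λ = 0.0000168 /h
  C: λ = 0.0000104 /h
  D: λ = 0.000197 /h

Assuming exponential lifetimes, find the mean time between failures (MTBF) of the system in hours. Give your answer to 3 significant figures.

Series of exponential components: λ_sys = Σ λ_i
λ_sys = 0.0000637 + 0.0000168 + 0.0000104 + 0.000197 = 2.8790e-04 /h
MTBF = 1 / λ_sys = 3470 h

3470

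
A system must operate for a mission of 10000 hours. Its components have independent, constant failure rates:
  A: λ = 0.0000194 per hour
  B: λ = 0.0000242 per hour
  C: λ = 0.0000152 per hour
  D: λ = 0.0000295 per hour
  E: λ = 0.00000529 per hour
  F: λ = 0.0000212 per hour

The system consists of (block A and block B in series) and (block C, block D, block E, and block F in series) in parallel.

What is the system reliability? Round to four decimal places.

0.8200

R(A) = exp(−0.0000194 × 10000) = 0.823658
R(B) = exp(−0.0000242 × 10000) = 0.785056
R(C) = exp(−0.0000152 × 10000) = 0.858988
R(D) = exp(−0.0000295 × 10000) = 0.744532
R(E) = exp(−0.00000529 × 10000) = 0.948475
R(F) = exp(−0.0000212 × 10000) = 0.808965
Series (A and B): 0.823658 × 0.785056 = 0.646618
Series (C, D, E, and F): 0.858988 × 0.744532 × 0.948475 × 0.808965 = 0.490711
Parallel ([0.646618] and [0.490711]): 1 − (1 − 0.646618)(1 − 0.490711) = 0.8200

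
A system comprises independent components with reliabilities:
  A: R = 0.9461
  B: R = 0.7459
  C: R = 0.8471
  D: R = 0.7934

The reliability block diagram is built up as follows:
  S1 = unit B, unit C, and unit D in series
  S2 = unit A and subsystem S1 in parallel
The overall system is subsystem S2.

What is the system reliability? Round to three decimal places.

Series (B, C, and D): 0.74590 × 0.84710 × 0.79340 = 0.50131
Parallel (A and [0.50131]): 1 − (1 − 0.94610)(1 − 0.50131) = 0.973

0.973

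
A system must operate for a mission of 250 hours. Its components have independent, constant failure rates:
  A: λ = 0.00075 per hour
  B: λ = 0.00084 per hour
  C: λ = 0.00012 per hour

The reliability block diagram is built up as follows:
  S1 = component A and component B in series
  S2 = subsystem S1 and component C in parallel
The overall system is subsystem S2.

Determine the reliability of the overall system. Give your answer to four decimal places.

0.9903

R(A) = exp(−0.00075 × 250) = 0.829029
R(B) = exp(−0.00084 × 250) = 0.810584
R(C) = exp(−0.00012 × 250) = 0.970446
Series (A and B): 0.829029 × 0.810584 = 0.671998
Parallel ([0.671998] and C): 1 − (1 − 0.671998)(1 − 0.970446) = 0.9903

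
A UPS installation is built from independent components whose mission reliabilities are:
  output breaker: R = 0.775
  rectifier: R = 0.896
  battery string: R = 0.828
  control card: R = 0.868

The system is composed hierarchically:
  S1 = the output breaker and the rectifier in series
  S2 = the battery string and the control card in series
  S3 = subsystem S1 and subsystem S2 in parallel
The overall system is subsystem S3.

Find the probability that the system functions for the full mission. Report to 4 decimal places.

Series (output breaker and rectifier): 0.775000 × 0.896000 = 0.694400
Series (battery string and control card): 0.828000 × 0.868000 = 0.718704
Parallel ([0.694400] and [0.718704]): 1 − (1 − 0.694400)(1 − 0.718704) = 0.9140

0.9140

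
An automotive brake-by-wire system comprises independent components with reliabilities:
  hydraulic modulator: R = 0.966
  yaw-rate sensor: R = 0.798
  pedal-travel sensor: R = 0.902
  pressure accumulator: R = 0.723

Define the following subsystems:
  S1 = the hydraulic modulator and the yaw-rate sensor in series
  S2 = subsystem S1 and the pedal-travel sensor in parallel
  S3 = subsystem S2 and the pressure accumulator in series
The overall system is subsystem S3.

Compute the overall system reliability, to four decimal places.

Series (hydraulic modulator and yaw-rate sensor): 0.966000 × 0.798000 = 0.770868
Parallel ([0.770868] and pedal-travel sensor): 1 − (1 − 0.770868)(1 − 0.902000) = 0.977545
Series ([0.977545] and pressure accumulator): 0.977545 × 0.723000 = 0.7068

0.7068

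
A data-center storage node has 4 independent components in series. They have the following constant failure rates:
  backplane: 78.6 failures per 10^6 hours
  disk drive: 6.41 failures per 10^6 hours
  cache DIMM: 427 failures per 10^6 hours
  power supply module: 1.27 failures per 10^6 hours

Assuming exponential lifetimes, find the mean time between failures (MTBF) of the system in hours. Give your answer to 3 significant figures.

Series of exponential components: λ_sys = Σ λ_i
λ_sys = 0.0000786 + 0.00000641 + 0.000427 + 0.00000127 = 5.1328e-04 /h
MTBF = 1 / λ_sys = 1950 h

1950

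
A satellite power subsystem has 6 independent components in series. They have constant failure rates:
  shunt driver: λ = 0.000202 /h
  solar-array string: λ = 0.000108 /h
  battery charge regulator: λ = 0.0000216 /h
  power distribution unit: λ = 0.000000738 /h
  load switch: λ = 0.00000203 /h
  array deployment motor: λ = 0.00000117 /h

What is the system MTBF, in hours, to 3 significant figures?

2980

Series of exponential components: λ_sys = Σ λ_i
λ_sys = 0.000202 + 0.000108 + 0.0000216 + 0.000000738 + 0.00000203 + 0.00000117 = 3.3554e-04 /h
MTBF = 1 / λ_sys = 2980 h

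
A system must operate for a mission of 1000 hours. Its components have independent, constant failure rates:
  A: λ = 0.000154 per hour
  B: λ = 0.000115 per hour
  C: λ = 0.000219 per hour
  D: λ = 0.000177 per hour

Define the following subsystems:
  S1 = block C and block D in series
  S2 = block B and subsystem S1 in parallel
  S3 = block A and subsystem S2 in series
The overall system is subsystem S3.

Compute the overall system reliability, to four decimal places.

R(A) = exp(−0.000154 × 1000) = 0.857272
R(B) = exp(−0.000115 × 1000) = 0.891366
R(C) = exp(−0.000219 × 1000) = 0.803322
R(D) = exp(−0.000177 × 1000) = 0.837780
Series (C and D): 0.803322 × 0.837780 = 0.673007
Parallel (B and [0.673007]): 1 − (1 − 0.891366)(1 − 0.673007) = 0.964477
Series (A and [0.964477]): 0.857272 × 0.964477 = 0.8268

0.8268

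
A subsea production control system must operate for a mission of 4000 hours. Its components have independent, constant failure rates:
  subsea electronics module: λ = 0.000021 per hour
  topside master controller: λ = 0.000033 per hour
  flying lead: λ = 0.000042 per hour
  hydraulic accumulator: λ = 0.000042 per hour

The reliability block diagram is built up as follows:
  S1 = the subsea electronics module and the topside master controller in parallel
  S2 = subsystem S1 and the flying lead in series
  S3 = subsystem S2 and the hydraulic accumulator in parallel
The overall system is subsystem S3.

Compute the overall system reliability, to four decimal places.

R(subsea electronics module) = exp(−0.000021 × 4000) = 0.919431
R(topside master controller) = exp(−0.000033 × 4000) = 0.876341
R(flying lead) = exp(−0.000042 × 4000) = 0.845354
R(hydraulic accumulator) = exp(−0.000042 × 4000) = 0.845354
Parallel (subsea electronics module and topside master controller): 1 − (1 − 0.919431)(1 − 0.876341) = 0.990037
Series ([0.990037] and flying lead): 0.990037 × 0.845354 = 0.836932
Parallel ([0.836932] and hydraulic accumulator): 1 − (1 − 0.836932)(1 − 0.845354) = 0.9748

0.9748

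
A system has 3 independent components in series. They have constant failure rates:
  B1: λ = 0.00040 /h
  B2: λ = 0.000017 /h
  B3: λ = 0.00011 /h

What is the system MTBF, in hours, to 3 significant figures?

Series of exponential components: λ_sys = Σ λ_i
λ_sys = 0.00040 + 0.000017 + 0.00011 = 5.2700e-04 /h
MTBF = 1 / λ_sys = 1900 h

1900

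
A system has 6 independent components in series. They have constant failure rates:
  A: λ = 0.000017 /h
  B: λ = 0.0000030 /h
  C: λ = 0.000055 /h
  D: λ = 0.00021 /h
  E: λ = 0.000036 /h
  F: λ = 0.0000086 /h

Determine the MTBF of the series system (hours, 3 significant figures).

Series of exponential components: λ_sys = Σ λ_i
λ_sys = 0.000017 + 0.0000030 + 0.000055 + 0.00021 + 0.000036 + 0.0000086 = 3.2960e-04 /h
MTBF = 1 / λ_sys = 3030 h

3030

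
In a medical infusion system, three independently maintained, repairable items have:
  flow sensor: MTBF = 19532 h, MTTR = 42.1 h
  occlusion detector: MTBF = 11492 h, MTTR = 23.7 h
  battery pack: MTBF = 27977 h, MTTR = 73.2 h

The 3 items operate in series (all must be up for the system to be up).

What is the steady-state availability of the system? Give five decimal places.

0.99320

A(flow sensor) = MTBF/(MTBF+MTTR) = 19532/(19532+42.1) = 0.997849
A(occlusion detector) = MTBF/(MTBF+MTTR) = 11492/(11492+23.7) = 0.997942
A(battery pack) = MTBF/(MTBF+MTTR) = 27977/(27977+73.2) = 0.997390
Series availability: 0.997849 × 0.997942 × 0.997390 = 0.99320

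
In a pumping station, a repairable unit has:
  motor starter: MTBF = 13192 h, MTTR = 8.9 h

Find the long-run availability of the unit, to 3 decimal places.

A(motor starter) = MTBF/(MTBF+MTTR) = 13192/(13192+8.9) = 0.999

0.999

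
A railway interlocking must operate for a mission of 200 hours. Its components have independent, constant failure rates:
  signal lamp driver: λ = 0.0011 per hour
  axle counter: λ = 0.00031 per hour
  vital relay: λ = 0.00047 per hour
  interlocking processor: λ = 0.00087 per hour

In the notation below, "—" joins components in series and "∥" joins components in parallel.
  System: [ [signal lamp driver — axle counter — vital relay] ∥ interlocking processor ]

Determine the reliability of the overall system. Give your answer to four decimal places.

0.9499

R(signal lamp driver) = exp(−0.0011 × 200) = 0.802519
R(axle counter) = exp(−0.00031 × 200) = 0.939883
R(vital relay) = exp(−0.00047 × 200) = 0.910283
R(interlocking processor) = exp(−0.00087 × 200) = 0.840297
Series (signal lamp driver, axle counter, and vital relay): 0.802519 × 0.939883 × 0.910283 = 0.686603
Parallel ([0.686603] and interlocking processor): 1 − (1 − 0.686603)(1 − 0.840297) = 0.9499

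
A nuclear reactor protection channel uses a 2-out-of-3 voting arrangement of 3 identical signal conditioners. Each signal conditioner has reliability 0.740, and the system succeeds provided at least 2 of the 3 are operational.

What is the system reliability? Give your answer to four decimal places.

R = Σ_{i=2}^{3} C(3,i) p^i (1−p)^{3−i} with p = 0.740
C(3,2)·0.740^2·0.260^1 = 0.427128
C(3,3)·0.740^3·0.260^0 = 0.405224
Sum = 0.8324

0.8324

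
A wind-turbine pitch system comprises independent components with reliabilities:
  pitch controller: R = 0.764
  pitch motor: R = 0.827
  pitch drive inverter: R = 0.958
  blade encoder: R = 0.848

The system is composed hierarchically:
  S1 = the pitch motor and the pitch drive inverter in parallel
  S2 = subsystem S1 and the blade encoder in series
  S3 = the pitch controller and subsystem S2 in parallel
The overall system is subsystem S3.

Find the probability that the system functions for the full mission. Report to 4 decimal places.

Parallel (pitch motor and pitch drive inverter): 1 − (1 − 0.827000)(1 − 0.958000) = 0.992734
Series ([0.992734] and blade encoder): 0.992734 × 0.848000 = 0.841838
Parallel (pitch controller and [0.841838]): 1 − (1 − 0.764000)(1 − 0.841838) = 0.9627

0.9627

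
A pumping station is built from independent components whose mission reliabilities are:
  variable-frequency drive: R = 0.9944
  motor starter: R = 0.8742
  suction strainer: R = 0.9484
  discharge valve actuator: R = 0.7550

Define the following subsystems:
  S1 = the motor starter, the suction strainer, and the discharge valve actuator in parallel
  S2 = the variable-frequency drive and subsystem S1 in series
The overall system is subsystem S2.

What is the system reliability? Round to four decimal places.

0.9928

Parallel (motor starter, suction strainer, and discharge valve actuator): 1 − (1 − 0.874200)(1 − 0.948400)(1 − 0.755000) = 0.998410
Series (variable-frequency drive and [0.998410]): 0.994400 × 0.998410 = 0.9928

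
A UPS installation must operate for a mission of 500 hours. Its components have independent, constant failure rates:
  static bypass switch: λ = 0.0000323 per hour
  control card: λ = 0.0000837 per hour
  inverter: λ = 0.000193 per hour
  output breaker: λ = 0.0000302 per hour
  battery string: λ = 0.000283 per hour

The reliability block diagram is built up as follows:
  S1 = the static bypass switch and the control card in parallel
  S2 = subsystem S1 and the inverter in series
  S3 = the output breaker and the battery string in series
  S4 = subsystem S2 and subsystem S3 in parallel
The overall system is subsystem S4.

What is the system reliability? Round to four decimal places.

0.9866

R(static bypass switch) = exp(−0.0000323 × 500) = 0.983980
R(control card) = exp(−0.0000837 × 500) = 0.959014
R(inverter) = exp(−0.000193 × 500) = 0.908010
R(output breaker) = exp(−0.0000302 × 500) = 0.985013
R(battery string) = exp(−0.000283 × 500) = 0.868055
Parallel (static bypass switch and control card): 1 − (1 − 0.983980)(1 − 0.959014) = 0.999343
Series ([0.999343] and inverter): 0.999343 × 0.908010 = 0.907413
Series (output breaker and battery string): 0.985013 × 0.868055 = 0.855045
Parallel ([0.907413] and [0.855045]): 1 − (1 − 0.907413)(1 − 0.855045) = 0.9866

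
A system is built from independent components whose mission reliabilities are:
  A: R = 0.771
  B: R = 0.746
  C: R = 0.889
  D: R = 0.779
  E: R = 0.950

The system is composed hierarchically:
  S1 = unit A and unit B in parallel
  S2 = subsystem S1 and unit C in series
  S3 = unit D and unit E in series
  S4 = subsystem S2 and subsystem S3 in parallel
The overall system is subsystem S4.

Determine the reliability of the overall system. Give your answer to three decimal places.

0.958

Parallel (A and B): 1 − (1 − 0.77100)(1 − 0.74600) = 0.94183
Series ([0.94183] and C): 0.94183 × 0.88900 = 0.83729
Series (D and E): 0.77900 × 0.95000 = 0.74005
Parallel ([0.83729] and [0.74005]): 1 − (1 − 0.83729)(1 − 0.74005) = 0.958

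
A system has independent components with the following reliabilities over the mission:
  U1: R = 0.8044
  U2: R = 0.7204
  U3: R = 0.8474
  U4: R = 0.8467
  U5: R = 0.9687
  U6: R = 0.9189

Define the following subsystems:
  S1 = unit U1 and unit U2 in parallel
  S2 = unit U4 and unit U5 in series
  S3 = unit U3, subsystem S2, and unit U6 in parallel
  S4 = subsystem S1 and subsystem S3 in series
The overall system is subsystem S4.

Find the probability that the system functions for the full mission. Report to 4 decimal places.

Parallel (U1 and U2): 1 − (1 − 0.804400)(1 − 0.720400) = 0.945310
Series (U4 and U5): 0.846700 × 0.968700 = 0.820198
Parallel (U3, [0.820198], and U6): 1 − (1 − 0.847400)(1 − 0.820198)(1 − 0.918900) = 0.997775
Series ([0.945310] and [0.997775]): 0.945310 × 0.997775 = 0.9432

0.9432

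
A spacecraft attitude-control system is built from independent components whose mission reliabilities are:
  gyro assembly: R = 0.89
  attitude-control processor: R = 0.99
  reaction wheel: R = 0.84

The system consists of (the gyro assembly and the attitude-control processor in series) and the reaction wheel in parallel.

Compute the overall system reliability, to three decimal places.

Series (gyro assembly and attitude-control processor): 0.89000 × 0.99000 = 0.88110
Parallel ([0.88110] and reaction wheel): 1 − (1 − 0.88110)(1 − 0.84000) = 0.981

0.981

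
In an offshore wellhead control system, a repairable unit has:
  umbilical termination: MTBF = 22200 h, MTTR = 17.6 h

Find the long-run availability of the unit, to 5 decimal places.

A(umbilical termination) = MTBF/(MTBF+MTTR) = 22200/(22200+17.6) = 0.99921

0.99921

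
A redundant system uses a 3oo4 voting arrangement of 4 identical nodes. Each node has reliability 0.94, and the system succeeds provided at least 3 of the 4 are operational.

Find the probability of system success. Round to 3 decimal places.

0.980

R = Σ_{i=3}^{4} C(4,i) p^i (1−p)^{4−i} with p = 0.94
C(4,3)·0.94^3·0.06^1 = 0.19934
C(4,4)·0.94^4·0.06^0 = 0.78075
Sum = 0.980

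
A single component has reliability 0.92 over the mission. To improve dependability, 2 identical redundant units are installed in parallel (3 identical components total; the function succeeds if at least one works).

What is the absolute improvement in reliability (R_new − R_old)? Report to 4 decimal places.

0.0795

R_before = 0.92
R_after = 1 − (1 − 0.92)^3 = 0.9995
ΔR = 0.9995 − 0.92 = 0.0795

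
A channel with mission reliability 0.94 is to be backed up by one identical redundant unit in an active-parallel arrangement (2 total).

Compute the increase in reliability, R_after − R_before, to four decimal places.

R_before = 0.94
R_after = 1 − (1 − 0.94)^2 = 0.9964
ΔR = 0.9964 − 0.94 = 0.0564

0.0564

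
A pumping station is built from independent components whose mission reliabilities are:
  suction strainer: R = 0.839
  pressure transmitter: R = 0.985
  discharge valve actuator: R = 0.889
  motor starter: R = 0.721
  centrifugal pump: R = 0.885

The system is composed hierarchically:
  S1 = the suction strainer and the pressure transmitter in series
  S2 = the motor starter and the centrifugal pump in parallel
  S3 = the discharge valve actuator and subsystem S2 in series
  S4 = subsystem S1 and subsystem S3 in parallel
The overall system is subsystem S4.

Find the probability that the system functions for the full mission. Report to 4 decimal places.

Series (suction strainer and pressure transmitter): 0.839000 × 0.985000 = 0.826415
Parallel (motor starter and centrifugal pump): 1 − (1 − 0.721000)(1 − 0.885000) = 0.967915
Series (discharge valve actuator and [0.967915]): 0.889000 × 0.967915 = 0.860476
Parallel ([0.826415] and [0.860476]): 1 − (1 − 0.826415)(1 − 0.860476) = 0.9758

0.9758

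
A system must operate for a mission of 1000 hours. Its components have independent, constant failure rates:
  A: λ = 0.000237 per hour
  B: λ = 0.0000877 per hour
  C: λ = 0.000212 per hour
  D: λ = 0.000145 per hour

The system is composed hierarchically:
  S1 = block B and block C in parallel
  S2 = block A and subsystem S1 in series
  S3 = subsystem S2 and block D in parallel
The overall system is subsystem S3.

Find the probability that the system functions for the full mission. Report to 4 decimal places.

0.9698

R(A) = exp(−0.000237 × 1000) = 0.788991
R(B) = exp(−0.0000877 × 1000) = 0.916036
R(C) = exp(−0.000212 × 1000) = 0.808965
R(D) = exp(−0.000145 × 1000) = 0.865022
Parallel (B and C): 1 − (1 − 0.916036)(1 − 0.808965) = 0.983960
Series (A and [0.983960]): 0.788991 × 0.983960 = 0.776336
Parallel ([0.776336] and D): 1 − (1 − 0.776336)(1 − 0.865022) = 0.9698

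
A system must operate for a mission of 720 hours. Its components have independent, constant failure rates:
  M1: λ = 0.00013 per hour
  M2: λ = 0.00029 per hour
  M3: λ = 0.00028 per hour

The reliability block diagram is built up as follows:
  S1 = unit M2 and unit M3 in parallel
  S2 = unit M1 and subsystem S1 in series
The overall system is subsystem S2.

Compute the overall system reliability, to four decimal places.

R(M1) = exp(−0.00013 × 720) = 0.910647
R(M2) = exp(−0.00029 × 720) = 0.811558
R(M3) = exp(−0.00028 × 720) = 0.817422
Parallel (M2 and M3): 1 − (1 − 0.811558)(1 − 0.817422) = 0.965595
Series (M1 and [0.965595]): 0.910647 × 0.965595 = 0.8793

0.8793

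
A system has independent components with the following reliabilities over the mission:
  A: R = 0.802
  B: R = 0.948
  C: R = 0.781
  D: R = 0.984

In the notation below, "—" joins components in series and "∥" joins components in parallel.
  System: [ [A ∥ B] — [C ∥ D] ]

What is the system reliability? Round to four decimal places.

Parallel (A and B): 1 − (1 − 0.802000)(1 − 0.948000) = 0.989704
Parallel (C and D): 1 − (1 − 0.781000)(1 − 0.984000) = 0.996496
Series ([0.989704] and [0.996496]): 0.989704 × 0.996496 = 0.9862

0.9862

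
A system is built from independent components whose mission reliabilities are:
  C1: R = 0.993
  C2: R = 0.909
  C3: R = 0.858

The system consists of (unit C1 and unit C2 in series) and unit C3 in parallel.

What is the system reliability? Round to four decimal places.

Series (C1 and C2): 0.993000 × 0.909000 = 0.902637
Parallel ([0.902637] and C3): 1 − (1 − 0.902637)(1 − 0.858000) = 0.9862

0.9862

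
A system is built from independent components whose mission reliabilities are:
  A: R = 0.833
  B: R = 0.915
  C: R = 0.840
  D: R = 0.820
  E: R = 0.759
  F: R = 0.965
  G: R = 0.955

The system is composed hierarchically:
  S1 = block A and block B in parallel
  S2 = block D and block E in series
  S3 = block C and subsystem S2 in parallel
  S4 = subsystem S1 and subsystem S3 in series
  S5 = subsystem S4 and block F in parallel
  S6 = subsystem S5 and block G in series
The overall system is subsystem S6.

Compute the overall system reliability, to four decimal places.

0.9525

Parallel (A and B): 1 − (1 − 0.833000)(1 − 0.915000) = 0.985805
Series (D and E): 0.820000 × 0.759000 = 0.622380
Parallel (C and [0.622380]): 1 − (1 − 0.840000)(1 − 0.622380) = 0.939581
Series ([0.985805] and [0.939581]): 0.985805 × 0.939581 = 0.926244
Parallel ([0.926244] and F): 1 − (1 − 0.926244)(1 − 0.965000) = 0.997419
Series ([0.997419] and G): 0.997419 × 0.955000 = 0.9525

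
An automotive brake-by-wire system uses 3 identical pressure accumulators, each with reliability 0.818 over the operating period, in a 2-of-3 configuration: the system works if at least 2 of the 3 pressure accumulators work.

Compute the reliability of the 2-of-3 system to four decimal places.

0.9127

R = Σ_{i=2}^{3} C(3,i) p^i (1−p)^{3−i} with p = 0.818
C(3,2)·0.818^2·0.182^1 = 0.365342
C(3,3)·0.818^3·0.182^0 = 0.547343
Sum = 0.9127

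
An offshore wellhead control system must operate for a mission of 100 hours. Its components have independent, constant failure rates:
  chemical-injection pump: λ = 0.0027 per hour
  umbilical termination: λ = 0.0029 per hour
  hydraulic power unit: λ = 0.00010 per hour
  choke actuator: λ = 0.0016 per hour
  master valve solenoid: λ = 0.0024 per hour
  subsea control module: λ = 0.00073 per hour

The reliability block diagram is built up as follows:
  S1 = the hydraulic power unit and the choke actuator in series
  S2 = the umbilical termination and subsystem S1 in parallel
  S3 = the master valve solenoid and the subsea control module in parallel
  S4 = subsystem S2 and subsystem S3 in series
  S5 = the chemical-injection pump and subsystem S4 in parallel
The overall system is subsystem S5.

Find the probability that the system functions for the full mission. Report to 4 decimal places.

R(chemical-injection pump) = exp(−0.0027 × 100) = 0.763379
R(umbilical termination) = exp(−0.0029 × 100) = 0.748264
R(hydraulic power unit) = exp(−0.00010 × 100) = 0.990050
R(choke actuator) = exp(−0.0016 × 100) = 0.852144
R(master valve solenoid) = exp(−0.0024 × 100) = 0.786628
R(subsea control module) = exp(−0.00073 × 100) = 0.929601
Series (hydraulic power unit and choke actuator): 0.990050 × 0.852144 = 0.843665
Parallel (umbilical termination and [0.843665]): 1 − (1 − 0.748264)(1 − 0.843665) = 0.960645
Parallel (master valve solenoid and subsea control module): 1 − (1 − 0.786628)(1 − 0.929601) = 0.984979
Series ([0.960645] and [0.984979]): 0.960645 × 0.984979 = 0.946215
Parallel (chemical-injection pump and [0.946215]): 1 − (1 − 0.763379)(1 − 0.946215) = 0.9873

0.9873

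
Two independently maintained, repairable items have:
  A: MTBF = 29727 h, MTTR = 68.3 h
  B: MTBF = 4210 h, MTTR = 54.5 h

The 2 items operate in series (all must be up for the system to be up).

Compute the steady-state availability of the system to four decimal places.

A(A) = MTBF/(MTBF+MTTR) = 29727/(29727+68.3) = 0.997708
A(B) = MTBF/(MTBF+MTTR) = 4210/(4210+54.5) = 0.987220
Series availability: 0.997708 × 0.987220 = 0.9850

0.9850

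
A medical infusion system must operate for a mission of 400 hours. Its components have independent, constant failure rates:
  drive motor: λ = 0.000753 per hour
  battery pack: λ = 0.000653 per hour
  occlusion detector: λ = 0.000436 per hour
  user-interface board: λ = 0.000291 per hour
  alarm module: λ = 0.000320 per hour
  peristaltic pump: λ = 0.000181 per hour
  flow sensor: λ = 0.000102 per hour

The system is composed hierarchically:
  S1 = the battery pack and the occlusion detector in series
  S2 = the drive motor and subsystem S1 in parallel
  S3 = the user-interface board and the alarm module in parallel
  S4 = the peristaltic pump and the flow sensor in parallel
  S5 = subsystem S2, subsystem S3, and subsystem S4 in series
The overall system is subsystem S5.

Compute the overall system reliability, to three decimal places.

R(drive motor) = exp(−0.000753 × 400) = 0.73993
R(battery pack) = exp(−0.000653 × 400) = 0.77013
R(occlusion detector) = exp(−0.000436 × 400) = 0.83996
R(user-interface board) = exp(−0.000291 × 400) = 0.89012
R(alarm module) = exp(−0.000320 × 400) = 0.87985
R(peristaltic pump) = exp(−0.000181 × 400) = 0.93016
R(flow sensor) = exp(−0.000102 × 400) = 0.96002
Series (battery pack and occlusion detector): 0.77013 × 0.83996 = 0.64688
Parallel (drive motor and [0.64688]): 1 − (1 − 0.73993)(1 − 0.64688) = 0.90816
Parallel (user-interface board and alarm module): 1 − (1 − 0.89012)(1 − 0.87985) = 0.98680
Parallel (peristaltic pump and flow sensor): 1 − (1 − 0.93016)(1 − 0.96002) = 0.99721
Series ([0.90816], [0.98680], and [0.99721]): 0.90816 × 0.98680 × 0.99721 = 0.894

0.894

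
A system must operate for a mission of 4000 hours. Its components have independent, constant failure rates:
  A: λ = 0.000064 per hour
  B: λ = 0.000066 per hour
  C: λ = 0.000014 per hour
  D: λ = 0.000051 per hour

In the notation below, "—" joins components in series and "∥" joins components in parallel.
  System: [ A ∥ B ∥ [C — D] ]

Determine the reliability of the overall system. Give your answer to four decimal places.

R(A) = exp(−0.000064 × 4000) = 0.774142
R(B) = exp(−0.000066 × 4000) = 0.767974
R(C) = exp(−0.000014 × 4000) = 0.945539
R(D) = exp(−0.000051 × 4000) = 0.815462
Series (C and D): 0.945539 × 0.815462 = 0.771051
Parallel (A, B, and [0.771051]): 1 − (1 − 0.774142)(1 − 0.767974)(1 − 0.771051) = 0.9880

0.9880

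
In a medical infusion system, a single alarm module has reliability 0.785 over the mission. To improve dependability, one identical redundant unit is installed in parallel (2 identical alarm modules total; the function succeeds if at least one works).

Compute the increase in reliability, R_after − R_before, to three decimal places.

0.169

R_before = 0.785
R_after = 1 − (1 − 0.785)^2 = 0.954
ΔR = 0.954 − 0.785 = 0.169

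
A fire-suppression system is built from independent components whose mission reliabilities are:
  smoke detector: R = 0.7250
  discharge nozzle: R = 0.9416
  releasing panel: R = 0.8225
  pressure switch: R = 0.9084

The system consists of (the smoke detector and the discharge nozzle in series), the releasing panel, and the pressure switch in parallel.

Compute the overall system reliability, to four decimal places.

0.9948

Series (smoke detector and discharge nozzle): 0.725000 × 0.941600 = 0.682660
Parallel ([0.682660], releasing panel, and pressure switch): 1 − (1 − 0.682660)(1 − 0.822500)(1 − 0.908400) = 0.9948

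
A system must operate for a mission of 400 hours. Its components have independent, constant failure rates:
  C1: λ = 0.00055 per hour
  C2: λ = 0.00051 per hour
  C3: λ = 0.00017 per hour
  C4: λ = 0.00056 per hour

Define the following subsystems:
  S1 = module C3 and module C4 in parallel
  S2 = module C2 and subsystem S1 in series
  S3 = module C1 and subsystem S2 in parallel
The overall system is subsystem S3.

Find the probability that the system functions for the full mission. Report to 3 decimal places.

R(C1) = exp(−0.00055 × 400) = 0.80252
R(C2) = exp(−0.00051 × 400) = 0.81546
R(C3) = exp(−0.00017 × 400) = 0.93426
R(C4) = exp(−0.00056 × 400) = 0.79932
Parallel (C3 and C4): 1 − (1 − 0.93426)(1 − 0.79932) = 0.98681
Series (C2 and [0.98681]): 0.81546 × 0.98681 = 0.80470
Parallel (C1 and [0.80470]): 1 − (1 − 0.80252)(1 − 0.80470) = 0.961

0.961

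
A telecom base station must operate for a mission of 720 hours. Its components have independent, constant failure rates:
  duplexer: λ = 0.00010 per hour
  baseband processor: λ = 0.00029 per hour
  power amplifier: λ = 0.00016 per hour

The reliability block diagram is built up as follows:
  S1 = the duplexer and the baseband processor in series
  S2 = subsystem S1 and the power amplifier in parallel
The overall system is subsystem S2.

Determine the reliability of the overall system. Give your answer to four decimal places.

0.9734

R(duplexer) = exp(−0.00010 × 720) = 0.930531
R(baseband processor) = exp(−0.00029 × 720) = 0.811558
R(power amplifier) = exp(−0.00016 × 720) = 0.891188
Series (duplexer and baseband processor): 0.930531 × 0.811558 = 0.755180
Parallel ([0.755180] and power amplifier): 1 − (1 − 0.755180)(1 − 0.891188) = 0.9734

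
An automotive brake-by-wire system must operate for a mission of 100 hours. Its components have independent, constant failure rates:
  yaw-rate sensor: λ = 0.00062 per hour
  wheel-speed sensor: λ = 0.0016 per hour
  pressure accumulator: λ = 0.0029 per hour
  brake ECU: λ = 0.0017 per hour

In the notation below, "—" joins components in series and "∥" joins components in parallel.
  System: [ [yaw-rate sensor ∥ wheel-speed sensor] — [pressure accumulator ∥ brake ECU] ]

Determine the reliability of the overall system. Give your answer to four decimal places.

R(yaw-rate sensor) = exp(−0.00062 × 100) = 0.939883
R(wheel-speed sensor) = exp(−0.0016 × 100) = 0.852144
R(pressure accumulator) = exp(−0.0029 × 100) = 0.748264
R(brake ECU) = exp(−0.0017 × 100) = 0.843665
Parallel (yaw-rate sensor and wheel-speed sensor): 1 − (1 − 0.939883)(1 − 0.852144) = 0.991111
Parallel (pressure accumulator and brake ECU): 1 − (1 − 0.748264)(1 − 0.843665) = 0.960645
Series ([0.991111] and [0.960645]): 0.991111 × 0.960645 = 0.9521

0.9521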